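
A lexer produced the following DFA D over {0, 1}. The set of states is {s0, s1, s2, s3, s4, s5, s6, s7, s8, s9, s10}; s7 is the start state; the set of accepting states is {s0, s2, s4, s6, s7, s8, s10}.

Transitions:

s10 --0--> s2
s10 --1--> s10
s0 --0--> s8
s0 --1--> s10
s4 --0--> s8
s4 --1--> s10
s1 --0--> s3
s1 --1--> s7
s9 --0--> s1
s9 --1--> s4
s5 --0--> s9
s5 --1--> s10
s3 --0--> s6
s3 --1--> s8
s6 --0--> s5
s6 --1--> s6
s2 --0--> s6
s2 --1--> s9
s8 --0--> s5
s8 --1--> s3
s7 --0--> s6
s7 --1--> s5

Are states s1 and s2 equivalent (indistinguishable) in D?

No

First remove the unreachable states {s0}; 10 states remain.
P0 = {s2,s4,s6,s7,s8,s10} | {s1,s3,s5,s9}.
On input 0, block {s2,s4,s6,s7,s8,s10} splits into {s2,s4,s7,s10} and {s6,s8}.
Split {s2,s4,s7,s10} by δ(·,0) → {s2,s4,s7} and {s10}.
Split {s2,s4,s7} by δ(·,1) → {s2,s7} and {s4}.
Split {s1,s3,s5,s9} by δ(·,0) → {s1,s5,s9} and {s3}.
Split {s1,s5,s9} by δ(·,0) → {s5,s9} and {s1}.
Refine {s5,s9} on symbol 0: members go to different blocks, giving {s5} and {s9}.
Split {s2,s7} by δ(·,1) → {s2} and {s7}.
Refine {s6,s8} on symbol 1: members go to different blocks, giving {s6} and {s8}.
Stable partition: {s2} | {s5} | {s6} | {s10} | {s4} | {s3} | {s1} | {s9} | {s7} | {s8} — 10 equivalence classes.
s1 and s2 end up in different blocks, so they are distinguishable. For instance, the string 'ε' is accepted from only s2.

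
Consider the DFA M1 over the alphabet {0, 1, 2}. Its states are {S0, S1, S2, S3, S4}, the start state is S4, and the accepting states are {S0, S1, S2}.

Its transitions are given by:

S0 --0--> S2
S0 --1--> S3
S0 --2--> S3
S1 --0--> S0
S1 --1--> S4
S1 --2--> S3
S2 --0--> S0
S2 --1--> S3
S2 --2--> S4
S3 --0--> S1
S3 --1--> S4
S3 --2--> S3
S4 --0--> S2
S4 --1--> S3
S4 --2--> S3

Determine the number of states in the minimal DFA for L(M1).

Initial partition by acceptance: {S0,S1,S2} | {S3,S4}.
Stable partition: {S0,S1,S2} | {S3,S4} — 2 equivalence classes.

2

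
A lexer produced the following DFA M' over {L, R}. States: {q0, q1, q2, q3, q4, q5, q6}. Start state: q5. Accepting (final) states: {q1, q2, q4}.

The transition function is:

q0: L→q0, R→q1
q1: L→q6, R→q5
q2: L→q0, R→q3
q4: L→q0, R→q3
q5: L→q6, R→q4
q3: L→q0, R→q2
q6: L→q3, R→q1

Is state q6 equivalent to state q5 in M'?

Yes

Start with accepting vs non-accepting: {q1,q2,q4} | {q0,q3,q5,q6}.
No further refinement is possible. Final partition (2 blocks): {q1,q2,q4} | {q0,q3,q5,q6}.
q6 and q5 lie in the same block of the stable partition, so they are equivalent — no string distinguishes them.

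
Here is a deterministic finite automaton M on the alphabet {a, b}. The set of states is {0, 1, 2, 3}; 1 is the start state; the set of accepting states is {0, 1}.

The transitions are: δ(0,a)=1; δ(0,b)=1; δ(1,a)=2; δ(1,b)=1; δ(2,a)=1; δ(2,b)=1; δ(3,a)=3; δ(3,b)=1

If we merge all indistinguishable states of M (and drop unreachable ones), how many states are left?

Reachable states from the start: {1,2}. Unreachable: {0,3} — drop them.
P0 = {1} | {2}.
Stable partition: {1} | {2} — 2 equivalence classes.

2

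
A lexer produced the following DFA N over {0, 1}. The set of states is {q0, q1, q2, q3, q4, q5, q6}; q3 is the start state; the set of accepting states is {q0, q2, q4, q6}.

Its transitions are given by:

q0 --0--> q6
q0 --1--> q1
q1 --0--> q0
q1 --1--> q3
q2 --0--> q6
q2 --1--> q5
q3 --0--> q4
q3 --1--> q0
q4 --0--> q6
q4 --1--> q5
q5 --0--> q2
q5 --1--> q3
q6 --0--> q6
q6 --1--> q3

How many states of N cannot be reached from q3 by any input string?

0

A breadth-first search from the start state visits every state.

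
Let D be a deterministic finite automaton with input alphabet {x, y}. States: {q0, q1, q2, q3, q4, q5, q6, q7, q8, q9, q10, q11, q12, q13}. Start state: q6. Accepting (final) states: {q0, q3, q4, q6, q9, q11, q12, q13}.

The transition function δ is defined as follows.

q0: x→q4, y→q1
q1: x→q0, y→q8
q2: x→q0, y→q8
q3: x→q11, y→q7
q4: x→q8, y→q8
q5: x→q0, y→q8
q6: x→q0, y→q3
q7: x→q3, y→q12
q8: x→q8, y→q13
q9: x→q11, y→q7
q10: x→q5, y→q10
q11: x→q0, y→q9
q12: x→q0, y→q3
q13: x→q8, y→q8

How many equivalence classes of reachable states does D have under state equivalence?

First remove the unreachable states {q2,q5,q10}; 11 states remain.
Start with accepting vs non-accepting: {q0,q3,q4,q6,q9,q11,q12,q13} | {q1,q7,q8}.
Refine {q0,q3,q4,q6,q9,q11,q12,q13} on symbol x: members go to different blocks, giving {q0,q3,q6,q9,q11,q12} and {q4,q13}.
Refine {q0,q3,q6,q9,q11,q12} on symbol x: members go to different blocks, giving {q3,q6,q9,q11,q12} and {q0}.
Split {q3,q6,q9,q11,q12} by δ(·,x) → {q6,q11,q12} and {q3,q9}.
On input x, block {q1,q7,q8} splits into {q1} and {q7} and {q8}.
No further refinement is possible. Final partition (7 blocks): {q6,q11,q12} | {q1} | {q4,q13} | {q0} | {q3,q9} | {q7} | {q8}.

7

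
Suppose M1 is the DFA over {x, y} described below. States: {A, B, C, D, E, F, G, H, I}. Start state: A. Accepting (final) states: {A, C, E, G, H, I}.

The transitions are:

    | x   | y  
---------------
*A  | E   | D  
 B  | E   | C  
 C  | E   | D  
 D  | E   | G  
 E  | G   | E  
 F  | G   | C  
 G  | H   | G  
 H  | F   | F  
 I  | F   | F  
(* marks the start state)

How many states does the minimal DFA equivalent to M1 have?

6

States {B,I} cannot be reached from the start state, so discard them.
P0 = {A,C,E,G,H} | {D,F}.
Refine {A,C,E,G,H} on symbol x: members go to different blocks, giving {A,C,E,G} and {H}.
Refine {A,C,E,G} on symbol x: members go to different blocks, giving {A,C,E} and {G}.
Refine {A,C,E} on symbol x: members go to different blocks, giving {A,C} and {E}.
Split {D,F} by δ(·,x) → {D} and {F}.
No further refinement is possible. Final partition (6 blocks): {A,C} | {D} | {H} | {G} | {E} | {F}.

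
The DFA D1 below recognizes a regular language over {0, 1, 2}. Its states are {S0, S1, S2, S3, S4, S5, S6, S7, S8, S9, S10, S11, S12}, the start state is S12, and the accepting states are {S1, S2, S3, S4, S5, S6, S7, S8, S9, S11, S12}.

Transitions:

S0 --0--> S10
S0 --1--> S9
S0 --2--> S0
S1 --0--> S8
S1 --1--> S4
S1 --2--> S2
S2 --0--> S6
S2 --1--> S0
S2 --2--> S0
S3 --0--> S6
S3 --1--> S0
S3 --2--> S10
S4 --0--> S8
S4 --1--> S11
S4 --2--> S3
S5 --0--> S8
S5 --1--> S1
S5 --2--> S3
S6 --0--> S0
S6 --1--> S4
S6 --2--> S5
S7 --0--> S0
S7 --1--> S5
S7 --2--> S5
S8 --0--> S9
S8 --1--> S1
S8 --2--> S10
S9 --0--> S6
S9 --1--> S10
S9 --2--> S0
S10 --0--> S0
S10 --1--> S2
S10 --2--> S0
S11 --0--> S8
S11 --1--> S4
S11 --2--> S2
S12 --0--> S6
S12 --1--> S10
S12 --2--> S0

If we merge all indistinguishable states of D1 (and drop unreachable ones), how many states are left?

5

First remove the unreachable states {S7}; 12 states remain.
Start with accepting vs non-accepting: {S1,S2,S3,S4,S5,S6,S8,S9,S11,S12} | {S0,S10}.
On input 0, block {S1,S2,S3,S4,S5,S6,S8,S9,S11,S12} splits into {S1,S2,S3,S4,S5,S8,S9,S11,S12} and {S6}.
Split {S1,S2,S3,S4,S5,S8,S9,S11,S12} by δ(·,0) → {S1,S4,S5,S8,S11} and {S2,S3,S9,S12}.
Refine {S1,S4,S5,S8,S11} on symbol 0: members go to different blocks, giving {S1,S4,S5,S11} and {S8}.
The partition is now stable with 5 blocks: {S1,S4,S5,S11} | {S0,S10} | {S6} | {S2,S3,S9,S12} | {S8}.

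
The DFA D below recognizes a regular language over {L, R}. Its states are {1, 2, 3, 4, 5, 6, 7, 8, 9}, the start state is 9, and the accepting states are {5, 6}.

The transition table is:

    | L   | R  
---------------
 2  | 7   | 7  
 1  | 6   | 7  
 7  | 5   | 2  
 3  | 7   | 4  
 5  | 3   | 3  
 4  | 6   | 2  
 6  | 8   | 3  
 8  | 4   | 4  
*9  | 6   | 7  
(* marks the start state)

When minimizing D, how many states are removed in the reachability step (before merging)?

Starting at 9 and following transitions, the reachable set is {2, 3, 4, 5, 6, 7, 8, 9}. That leaves 1 unreachable — 1 in total.

1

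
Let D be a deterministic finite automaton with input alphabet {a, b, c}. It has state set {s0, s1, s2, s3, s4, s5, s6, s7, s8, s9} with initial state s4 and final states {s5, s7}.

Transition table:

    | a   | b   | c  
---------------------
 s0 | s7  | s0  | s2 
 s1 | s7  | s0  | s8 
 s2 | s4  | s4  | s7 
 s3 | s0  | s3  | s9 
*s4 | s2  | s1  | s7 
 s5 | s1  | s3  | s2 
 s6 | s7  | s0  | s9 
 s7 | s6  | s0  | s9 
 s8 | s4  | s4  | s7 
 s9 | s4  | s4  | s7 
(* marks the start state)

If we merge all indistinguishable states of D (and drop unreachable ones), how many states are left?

4

Reachable states from the start: {s0,s1,s2,s4,s6,s7,s8,s9}. Unreachable: {s3,s5} — drop them.
Initial partition by acceptance: {s7} | {s0,s1,s2,s4,s6,s8,s9}.
On input a, block {s0,s1,s2,s4,s6,s8,s9} splits into {s2,s4,s8,s9} and {s0,s1,s6}.
Split {s2,s4,s8,s9} by δ(·,b) → {s2,s8,s9} and {s4}.
No further refinement is possible. Final partition (4 blocks): {s7} | {s2,s8,s9} | {s0,s1,s6} | {s4}.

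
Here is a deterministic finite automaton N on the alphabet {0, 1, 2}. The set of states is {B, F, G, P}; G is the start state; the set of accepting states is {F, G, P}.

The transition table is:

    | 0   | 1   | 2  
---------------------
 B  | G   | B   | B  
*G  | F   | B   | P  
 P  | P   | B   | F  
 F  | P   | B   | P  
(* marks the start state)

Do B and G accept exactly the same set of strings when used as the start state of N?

No

Every state is reachable, so we keep all 4.
Start with accepting vs non-accepting: {F,G,P} | {B}.
No further refinement is possible. Final partition (2 blocks): {F,G,P} | {B}.
B and G end up in different blocks, so they are distinguishable. For instance, the string 'ε' is accepted from only G.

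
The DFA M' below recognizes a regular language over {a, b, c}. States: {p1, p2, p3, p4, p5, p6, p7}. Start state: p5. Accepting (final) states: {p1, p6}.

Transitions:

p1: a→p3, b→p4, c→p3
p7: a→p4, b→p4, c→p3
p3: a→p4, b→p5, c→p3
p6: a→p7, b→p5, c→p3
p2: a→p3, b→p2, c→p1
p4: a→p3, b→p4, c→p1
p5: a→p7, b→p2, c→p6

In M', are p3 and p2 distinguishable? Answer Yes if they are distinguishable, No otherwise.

Yes

Start with accepting vs non-accepting: {p1,p6} | {p2,p3,p4,p5,p7}.
Refine {p2,p3,p4,p5,p7} on symbol c: members go to different blocks, giving {p2,p4,p5} and {p3,p7}.
No further refinement is possible. Final partition (3 blocks): {p1,p6} | {p2,p4,p5} | {p3,p7}.
p3 and p2 end up in different blocks, so they are distinguishable. For instance, the string 'c' is accepted from only p2.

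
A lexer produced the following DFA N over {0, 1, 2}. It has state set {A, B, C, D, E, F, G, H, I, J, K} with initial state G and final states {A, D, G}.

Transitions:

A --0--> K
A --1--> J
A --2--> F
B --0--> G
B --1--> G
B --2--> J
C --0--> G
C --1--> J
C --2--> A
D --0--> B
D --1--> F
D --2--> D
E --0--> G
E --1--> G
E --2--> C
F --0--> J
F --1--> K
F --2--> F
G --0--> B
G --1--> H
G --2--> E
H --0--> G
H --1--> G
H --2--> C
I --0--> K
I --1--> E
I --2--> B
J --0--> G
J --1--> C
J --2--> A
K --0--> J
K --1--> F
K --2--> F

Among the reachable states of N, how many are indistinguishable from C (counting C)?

2

Reachable states from the start: {A,B,C,E,F,G,H,J,K}. Unreachable: {D,I} — drop them.
Start with accepting vs non-accepting: {A,G} | {B,C,E,F,H,J,K}.
On input 0, block {B,C,E,F,H,J,K} splits into {B,C,E,H,J} and {F,K}.
Split {A,G} by δ(·,0) → {A} and {G}.
Split {B,C,E,H,J} by δ(·,1) → {B,E,H} and {C,J}.
The partition is now stable with 5 blocks: {A} | {B,E,H} | {F,K} | {G} | {C,J}.
The equivalence class containing C is {C,J}, of size 2.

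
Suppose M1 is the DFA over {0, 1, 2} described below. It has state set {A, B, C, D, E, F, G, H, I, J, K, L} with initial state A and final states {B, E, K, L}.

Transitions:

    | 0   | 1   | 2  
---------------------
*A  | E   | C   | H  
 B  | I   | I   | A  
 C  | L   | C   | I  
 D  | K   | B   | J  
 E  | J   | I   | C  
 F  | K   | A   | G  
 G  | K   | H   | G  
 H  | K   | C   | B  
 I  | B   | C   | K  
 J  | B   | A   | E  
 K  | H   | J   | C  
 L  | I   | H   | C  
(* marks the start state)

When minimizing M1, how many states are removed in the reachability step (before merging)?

BFS from A reaches {A, B, C, E, H, I, J, K, L}; the 3 state(s) D, F, G are never visited.

3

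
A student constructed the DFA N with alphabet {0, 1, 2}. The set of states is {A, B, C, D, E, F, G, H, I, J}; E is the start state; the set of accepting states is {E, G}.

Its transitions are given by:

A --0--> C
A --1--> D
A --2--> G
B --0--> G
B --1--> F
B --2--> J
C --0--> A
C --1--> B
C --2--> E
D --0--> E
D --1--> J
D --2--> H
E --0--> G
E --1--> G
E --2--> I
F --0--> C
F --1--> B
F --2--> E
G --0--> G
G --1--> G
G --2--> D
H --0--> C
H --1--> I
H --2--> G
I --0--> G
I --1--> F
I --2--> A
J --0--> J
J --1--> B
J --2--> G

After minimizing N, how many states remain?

Start with accepting vs non-accepting: {E,G} | {A,B,C,D,F,H,I,J}.
Split {A,B,C,D,F,H,I,J} by δ(·,0) → {A,C,F,H,J} and {B,D,I}.
No further refinement is possible. Final partition (3 blocks): {E,G} | {A,C,F,H,J} | {B,D,I}.

3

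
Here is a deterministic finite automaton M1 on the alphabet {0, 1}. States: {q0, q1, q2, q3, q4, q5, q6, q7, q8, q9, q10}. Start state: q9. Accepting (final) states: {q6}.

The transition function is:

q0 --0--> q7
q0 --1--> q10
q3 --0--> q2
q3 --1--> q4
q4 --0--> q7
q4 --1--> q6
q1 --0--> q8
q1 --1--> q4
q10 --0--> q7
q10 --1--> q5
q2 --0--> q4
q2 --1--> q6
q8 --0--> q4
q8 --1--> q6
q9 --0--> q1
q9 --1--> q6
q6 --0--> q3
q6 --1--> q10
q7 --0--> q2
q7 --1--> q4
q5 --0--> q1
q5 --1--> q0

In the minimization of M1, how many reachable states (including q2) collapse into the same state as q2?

2

Start with accepting vs non-accepting: {q6} | {q0,q1,q2,q3,q4,q5,q7,q8,q9,q10}.
Split {q0,q1,q2,q3,q4,q5,q7,q8,q9,q10} by δ(·,1) → {q0,q1,q3,q5,q7,q10} and {q2,q4,q8,q9}.
Split {q0,q1,q3,q5,q7,q10} by δ(·,0) → {q0,q5,q10} and {q1,q3,q7}.
Split {q2,q4,q8,q9} by δ(·,0) → {q2,q8} and {q4,q9}.
The partition is now stable with 5 blocks: {q6} | {q0,q5,q10} | {q2,q8} | {q1,q3,q7} | {q4,q9}.
State q2 belongs to the block {q2,q8}, which has 2 states.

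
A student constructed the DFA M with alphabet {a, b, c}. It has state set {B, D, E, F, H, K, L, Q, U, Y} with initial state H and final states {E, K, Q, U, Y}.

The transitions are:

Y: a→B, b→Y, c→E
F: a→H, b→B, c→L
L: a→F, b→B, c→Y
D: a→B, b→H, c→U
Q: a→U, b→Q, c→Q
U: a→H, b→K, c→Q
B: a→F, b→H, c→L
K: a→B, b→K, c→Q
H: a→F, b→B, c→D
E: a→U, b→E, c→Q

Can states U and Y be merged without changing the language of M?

Yes

All states are reachable from the start state.
Initial partition by acceptance: {E,K,Q,U,Y} | {B,D,F,H,L}.
On input a, block {E,K,Q,U,Y} splits into {K,U,Y} and {E,Q}.
Refine {B,D,F,H,L} on symbol c: members go to different blocks, giving {B,F,H} and {D,L}.
The partition is now stable with 4 blocks: {K,U,Y} | {B,F,H} | {E,Q} | {D,L}.
U and Y lie in the same block of the stable partition, so they are equivalent — no string distinguishes them.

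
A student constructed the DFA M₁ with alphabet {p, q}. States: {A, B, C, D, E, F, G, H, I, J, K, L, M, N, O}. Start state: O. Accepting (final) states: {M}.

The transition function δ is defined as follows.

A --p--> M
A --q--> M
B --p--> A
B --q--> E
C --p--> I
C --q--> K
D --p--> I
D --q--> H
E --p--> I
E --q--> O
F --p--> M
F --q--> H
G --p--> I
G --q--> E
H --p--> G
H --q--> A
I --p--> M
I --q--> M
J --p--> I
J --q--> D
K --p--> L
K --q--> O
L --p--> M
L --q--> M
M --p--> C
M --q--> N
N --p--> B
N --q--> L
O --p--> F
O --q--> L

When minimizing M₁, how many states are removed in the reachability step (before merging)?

2

Starting at O and following transitions, the reachable set is {A, B, C, E, F, G, H, I, K, L, M, N, O}. That leaves D, J unreachable — 2 in total.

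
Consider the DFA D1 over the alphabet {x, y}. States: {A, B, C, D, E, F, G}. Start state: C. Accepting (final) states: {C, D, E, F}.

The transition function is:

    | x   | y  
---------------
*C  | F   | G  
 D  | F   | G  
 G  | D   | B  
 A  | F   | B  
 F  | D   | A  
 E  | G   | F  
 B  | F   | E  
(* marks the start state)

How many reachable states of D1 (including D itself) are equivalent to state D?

Every state is reachable, so we keep all 7.
Start with accepting vs non-accepting: {C,D,E,F} | {A,B,G}.
On input x, block {C,D,E,F} splits into {C,D,F} and {E}.
Split {A,B,G} by δ(·,y) → {A,G} and {B}.
Stable partition: {C,D,F} | {A,G} | {E} | {B} — 4 equivalence classes.
State D belongs to the block {C,D,F}, which has 3 states.

3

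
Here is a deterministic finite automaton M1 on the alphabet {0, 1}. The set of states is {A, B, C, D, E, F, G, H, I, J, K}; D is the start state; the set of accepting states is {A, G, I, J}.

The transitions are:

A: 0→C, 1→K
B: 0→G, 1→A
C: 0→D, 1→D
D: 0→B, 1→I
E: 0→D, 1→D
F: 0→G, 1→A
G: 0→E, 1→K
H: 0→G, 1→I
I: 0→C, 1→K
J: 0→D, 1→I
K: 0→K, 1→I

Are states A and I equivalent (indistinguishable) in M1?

First remove the unreachable states {F,H,J}; 8 states remain.
Initial partition by acceptance: {A,G,I} | {B,C,D,E,K}.
On input 0, block {B,C,D,E,K} splits into {C,D,E,K} and {B}.
On input 0, block {C,D,E,K} splits into {C,E,K} and {D}.
Refine {C,E,K} on symbol 0: members go to different blocks, giving {C,E} and {K}.
No further refinement is possible. Final partition (5 blocks): {A,G,I} | {C,E} | {B} | {D} | {K}.
A and I lie in the same block of the stable partition, so they are equivalent — no string distinguishes them.

Yes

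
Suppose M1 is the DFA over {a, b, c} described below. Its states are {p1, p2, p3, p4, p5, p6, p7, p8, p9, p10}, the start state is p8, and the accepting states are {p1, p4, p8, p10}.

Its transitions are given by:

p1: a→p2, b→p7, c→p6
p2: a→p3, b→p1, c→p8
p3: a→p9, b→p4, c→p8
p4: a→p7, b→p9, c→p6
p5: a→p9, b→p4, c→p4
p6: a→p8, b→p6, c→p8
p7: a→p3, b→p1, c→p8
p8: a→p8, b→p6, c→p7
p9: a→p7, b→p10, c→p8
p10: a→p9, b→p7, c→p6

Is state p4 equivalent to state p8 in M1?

Reachable states from the start: {p1,p2,p3,p4,p6,p7,p8,p9,p10}. Unreachable: {p5} — drop them.
Start with accepting vs non-accepting: {p1,p4,p8,p10} | {p2,p3,p6,p7,p9}.
On input a, block {p1,p4,p8,p10} splits into {p1,p4,p10} and {p8}.
Split {p2,p3,p6,p7,p9} by δ(·,a) → {p2,p3,p7,p9} and {p6}.
No further refinement is possible. Final partition (4 blocks): {p1,p4,p10} | {p2,p3,p7,p9} | {p8} | {p6}.
p4 and p8 end up in different blocks, so they are distinguishable. For instance, the string 'a' is accepted from only p8.

No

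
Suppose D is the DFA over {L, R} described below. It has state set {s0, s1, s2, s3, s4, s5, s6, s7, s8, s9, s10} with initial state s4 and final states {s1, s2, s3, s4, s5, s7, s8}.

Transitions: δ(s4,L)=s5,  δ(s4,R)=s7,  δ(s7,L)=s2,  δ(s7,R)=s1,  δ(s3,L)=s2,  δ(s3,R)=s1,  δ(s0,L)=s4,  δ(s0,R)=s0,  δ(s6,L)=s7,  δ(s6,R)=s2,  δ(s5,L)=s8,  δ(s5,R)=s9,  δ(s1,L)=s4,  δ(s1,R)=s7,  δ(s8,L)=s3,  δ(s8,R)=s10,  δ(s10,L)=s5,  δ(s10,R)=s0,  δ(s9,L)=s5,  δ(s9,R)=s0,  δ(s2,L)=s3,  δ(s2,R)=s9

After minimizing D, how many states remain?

First remove the unreachable states {s6}; 10 states remain.
Initial partition by acceptance: {s1,s2,s3,s4,s5,s7,s8} | {s0,s9,s10}.
On input R, block {s1,s2,s3,s4,s5,s7,s8} splits into {s1,s3,s4,s7} and {s2,s5,s8}.
Refine {s1,s3,s4,s7} on symbol L: members go to different blocks, giving {s3,s4,s7} and {s1}.
Split {s3,s4,s7} by δ(·,R) → {s3,s7} and {s4}.
On input L, block {s0,s9,s10} splits into {s9,s10} and {s0}.
Refine {s2,s5,s8} on symbol L: members go to different blocks, giving {s2,s8} and {s5}.
No further refinement is possible. Final partition (7 blocks): {s3,s7} | {s9,s10} | {s2,s8} | {s1} | {s4} | {s0} | {s5}.

7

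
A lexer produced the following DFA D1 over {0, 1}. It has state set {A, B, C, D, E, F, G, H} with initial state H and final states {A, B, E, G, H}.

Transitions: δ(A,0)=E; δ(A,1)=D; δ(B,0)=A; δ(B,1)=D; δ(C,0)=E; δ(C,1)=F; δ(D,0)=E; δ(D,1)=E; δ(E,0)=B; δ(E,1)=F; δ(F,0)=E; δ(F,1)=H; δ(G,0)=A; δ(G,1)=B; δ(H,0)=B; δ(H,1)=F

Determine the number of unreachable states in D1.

2

No path from H leads to C, G; the other 6 states are all reachable.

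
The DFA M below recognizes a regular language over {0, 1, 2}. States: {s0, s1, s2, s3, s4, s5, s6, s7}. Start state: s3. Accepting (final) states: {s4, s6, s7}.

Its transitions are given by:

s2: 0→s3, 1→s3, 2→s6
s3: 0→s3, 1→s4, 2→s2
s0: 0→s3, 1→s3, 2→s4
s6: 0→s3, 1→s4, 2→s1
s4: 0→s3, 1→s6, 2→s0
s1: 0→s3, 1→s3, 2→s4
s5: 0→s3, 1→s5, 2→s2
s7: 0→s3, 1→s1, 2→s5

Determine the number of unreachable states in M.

2

BFS from s3 reaches {s0, s1, s2, s3, s4, s6}; the 2 state(s) s5, s7 are never visited.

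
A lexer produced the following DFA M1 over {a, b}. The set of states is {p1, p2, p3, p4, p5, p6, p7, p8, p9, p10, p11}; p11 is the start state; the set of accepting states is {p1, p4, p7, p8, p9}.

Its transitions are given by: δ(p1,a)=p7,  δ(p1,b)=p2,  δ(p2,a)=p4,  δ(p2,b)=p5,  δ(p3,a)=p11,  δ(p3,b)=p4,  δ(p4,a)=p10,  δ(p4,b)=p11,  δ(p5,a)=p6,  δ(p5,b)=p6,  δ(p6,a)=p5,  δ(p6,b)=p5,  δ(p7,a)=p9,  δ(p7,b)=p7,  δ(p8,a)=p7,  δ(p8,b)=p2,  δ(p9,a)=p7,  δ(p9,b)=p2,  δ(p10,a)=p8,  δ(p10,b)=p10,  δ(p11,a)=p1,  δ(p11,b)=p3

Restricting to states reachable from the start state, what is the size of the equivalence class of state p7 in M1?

1

Every state is reachable, so we keep all 11.
P0 = {p1,p4,p7,p8,p9} | {p2,p3,p5,p6,p10,p11}.
Split {p1,p4,p7,p8,p9} by δ(·,a) → {p1,p7,p8,p9} and {p4}.
Split {p1,p7,p8,p9} by δ(·,b) → {p1,p8,p9} and {p7}.
On input a, block {p2,p3,p5,p6,p10,p11} splits into {p3,p5,p6} and {p10,p11} and {p2}.
On input a, block {p3,p5,p6} splits into {p5,p6} and {p3}.
Split {p10,p11} by δ(·,b) → {p10} and {p11}.
Stable partition: {p1,p8,p9} | {p5,p6} | {p4} | {p7} | {p10} | {p2} | {p3} | {p11} — 8 equivalence classes.
State p7 belongs to the block {p7}, which has 1 states.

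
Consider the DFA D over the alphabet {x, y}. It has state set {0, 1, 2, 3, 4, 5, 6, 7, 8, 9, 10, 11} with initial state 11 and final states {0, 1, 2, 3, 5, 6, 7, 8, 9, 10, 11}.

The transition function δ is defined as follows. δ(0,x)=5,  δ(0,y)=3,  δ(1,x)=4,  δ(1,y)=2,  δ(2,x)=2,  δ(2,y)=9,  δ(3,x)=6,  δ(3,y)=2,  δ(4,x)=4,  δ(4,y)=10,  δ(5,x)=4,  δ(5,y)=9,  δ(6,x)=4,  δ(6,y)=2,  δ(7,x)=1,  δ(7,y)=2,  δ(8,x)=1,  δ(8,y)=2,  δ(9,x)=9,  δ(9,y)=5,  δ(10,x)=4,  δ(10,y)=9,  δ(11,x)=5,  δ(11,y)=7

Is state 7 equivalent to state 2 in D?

No

Reachable states from the start: {1,2,4,5,7,9,10,11}. Unreachable: {0,3,6,8} — drop them.
Start with accepting vs non-accepting: {1,2,5,7,9,10,11} | {4}.
On input x, block {1,2,5,7,9,10,11} splits into {2,7,9,11} and {1,5,10}.
On input x, block {2,7,9,11} splits into {2,9} and {7,11}.
Refine {2,9} on symbol y: members go to different blocks, giving {2} and {9}.
Split {1,5,10} by δ(·,y) → {5,10} and {1}.
Split {7,11} by δ(·,x) → {7} and {11}.
No further refinement is possible. Final partition (7 blocks): {2} | {4} | {5,10} | {7} | {9} | {1} | {11}.
7 and 2 end up in different blocks, so they are distinguishable. For instance, the string 'xx' is accepted from only 2.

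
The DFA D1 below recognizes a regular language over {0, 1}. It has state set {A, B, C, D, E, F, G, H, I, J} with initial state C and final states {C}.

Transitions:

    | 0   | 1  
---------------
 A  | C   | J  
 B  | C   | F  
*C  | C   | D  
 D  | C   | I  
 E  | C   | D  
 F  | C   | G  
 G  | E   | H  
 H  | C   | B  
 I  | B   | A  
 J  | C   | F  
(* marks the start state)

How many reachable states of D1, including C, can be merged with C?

1

Every state is reachable, so we keep all 10.
P0 = {C} | {A,B,D,E,F,G,H,I,J}.
Refine {A,B,D,E,F,G,H,I,J} on symbol 0: members go to different blocks, giving {A,B,D,E,F,H,J} and {G,I}.
Refine {A,B,D,E,F,H,J} on symbol 1: members go to different blocks, giving {A,B,E,H,J} and {D,F}.
Refine {A,B,E,H,J} on symbol 1: members go to different blocks, giving {B,E,J} and {A,H}.
Stable partition: {C} | {B,E,J} | {G,I} | {D,F} | {A,H} — 5 equivalence classes.
The equivalence class containing C is {C}, of size 1.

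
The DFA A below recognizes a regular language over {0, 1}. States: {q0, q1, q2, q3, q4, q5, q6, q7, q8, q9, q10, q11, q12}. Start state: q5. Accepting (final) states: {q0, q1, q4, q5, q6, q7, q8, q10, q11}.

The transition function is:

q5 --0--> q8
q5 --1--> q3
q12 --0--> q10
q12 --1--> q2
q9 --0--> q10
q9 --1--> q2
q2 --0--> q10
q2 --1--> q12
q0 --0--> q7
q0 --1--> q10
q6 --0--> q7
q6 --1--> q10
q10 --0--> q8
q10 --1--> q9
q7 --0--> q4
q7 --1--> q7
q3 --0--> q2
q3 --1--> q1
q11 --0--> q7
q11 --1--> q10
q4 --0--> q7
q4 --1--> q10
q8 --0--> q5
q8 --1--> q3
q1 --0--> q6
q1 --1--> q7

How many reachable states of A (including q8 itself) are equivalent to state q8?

2

States {q0,q11} cannot be reached from the start state, so discard them.
P0 = {q1,q4,q5,q6,q7,q8,q10} | {q2,q3,q9,q12}.
On input 1, block {q1,q4,q5,q6,q7,q8,q10} splits into {q1,q4,q6,q7} and {q5,q8,q10}.
On input 1, block {q1,q4,q6,q7} splits into {q1,q7} and {q4,q6}.
On input 0, block {q2,q3,q9,q12} splits into {q2,q9,q12} and {q3}.
Refine {q5,q8,q10} on symbol 1: members go to different blocks, giving {q5,q8} and {q10}.
No further refinement is possible. Final partition (6 blocks): {q1,q7} | {q2,q9,q12} | {q5,q8} | {q4,q6} | {q3} | {q10}.
The equivalence class containing q8 is {q5,q8}, of size 2.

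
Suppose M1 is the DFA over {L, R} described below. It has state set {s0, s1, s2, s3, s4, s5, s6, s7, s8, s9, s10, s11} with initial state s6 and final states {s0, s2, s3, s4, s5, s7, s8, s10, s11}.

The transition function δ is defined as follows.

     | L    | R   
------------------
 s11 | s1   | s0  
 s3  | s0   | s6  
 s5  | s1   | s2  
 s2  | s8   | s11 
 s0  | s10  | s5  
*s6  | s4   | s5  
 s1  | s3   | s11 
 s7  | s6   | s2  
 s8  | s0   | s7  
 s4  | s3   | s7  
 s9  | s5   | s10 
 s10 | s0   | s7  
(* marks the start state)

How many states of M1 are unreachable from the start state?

1

No path from s6 leads to s9; the other 11 states are all reachable.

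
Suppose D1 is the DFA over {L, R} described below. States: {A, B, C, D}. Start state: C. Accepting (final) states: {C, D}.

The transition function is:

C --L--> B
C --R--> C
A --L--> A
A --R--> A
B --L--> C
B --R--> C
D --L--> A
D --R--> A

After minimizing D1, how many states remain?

2

First remove the unreachable states {A,D}; 2 states remain.
Initial partition by acceptance: {C} | {B}.
Stable partition: {C} | {B} — 2 equivalence classes.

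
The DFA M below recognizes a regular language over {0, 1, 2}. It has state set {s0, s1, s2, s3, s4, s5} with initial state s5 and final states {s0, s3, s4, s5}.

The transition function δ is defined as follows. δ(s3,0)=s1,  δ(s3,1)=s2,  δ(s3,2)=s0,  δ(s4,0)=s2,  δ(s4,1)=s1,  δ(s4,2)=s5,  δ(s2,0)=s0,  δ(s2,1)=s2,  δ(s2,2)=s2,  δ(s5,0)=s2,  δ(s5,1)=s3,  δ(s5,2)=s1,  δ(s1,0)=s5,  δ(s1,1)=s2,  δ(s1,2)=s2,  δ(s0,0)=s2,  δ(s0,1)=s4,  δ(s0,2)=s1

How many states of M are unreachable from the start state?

0

Every one of the 6 states is reachable from s5.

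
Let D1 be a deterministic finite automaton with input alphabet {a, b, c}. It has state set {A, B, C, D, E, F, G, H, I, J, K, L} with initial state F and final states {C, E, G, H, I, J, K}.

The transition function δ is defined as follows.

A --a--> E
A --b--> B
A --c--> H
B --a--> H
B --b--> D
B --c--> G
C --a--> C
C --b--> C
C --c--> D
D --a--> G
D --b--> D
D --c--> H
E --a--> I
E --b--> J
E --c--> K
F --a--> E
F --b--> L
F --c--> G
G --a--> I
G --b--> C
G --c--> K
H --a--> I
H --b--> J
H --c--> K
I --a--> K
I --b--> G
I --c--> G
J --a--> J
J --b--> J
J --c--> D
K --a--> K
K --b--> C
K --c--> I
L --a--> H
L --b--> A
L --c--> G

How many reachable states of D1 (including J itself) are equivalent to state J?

2

Every state is reachable, so we keep all 12.
P0 = {C,E,G,H,I,J,K} | {A,B,D,F,L}.
On input c, block {C,E,G,H,I,J,K} splits into {E,G,H,I,K} and {C,J}.
Split {E,G,H,I,K} by δ(·,b) → {E,G,H,K} and {I}.
Refine {E,G,H,K} on symbol a: members go to different blocks, giving {E,G,H} and {K}.
No further refinement is possible. Final partition (5 blocks): {E,G,H} | {A,B,D,F,L} | {C,J} | {I} | {K}.
State J belongs to the block {C,J}, which has 2 states.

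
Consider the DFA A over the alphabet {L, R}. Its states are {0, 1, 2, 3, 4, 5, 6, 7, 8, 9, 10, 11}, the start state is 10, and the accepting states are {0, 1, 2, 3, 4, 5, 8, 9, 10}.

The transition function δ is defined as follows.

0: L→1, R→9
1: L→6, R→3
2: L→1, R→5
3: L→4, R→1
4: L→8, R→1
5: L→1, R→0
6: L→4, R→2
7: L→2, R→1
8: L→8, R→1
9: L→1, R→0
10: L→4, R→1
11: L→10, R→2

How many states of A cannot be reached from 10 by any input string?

BFS from 10 reaches {0, 1, 2, 3, 4, 5, 6, 8, 9, 10}; the 2 state(s) 7, 11 are never visited.

2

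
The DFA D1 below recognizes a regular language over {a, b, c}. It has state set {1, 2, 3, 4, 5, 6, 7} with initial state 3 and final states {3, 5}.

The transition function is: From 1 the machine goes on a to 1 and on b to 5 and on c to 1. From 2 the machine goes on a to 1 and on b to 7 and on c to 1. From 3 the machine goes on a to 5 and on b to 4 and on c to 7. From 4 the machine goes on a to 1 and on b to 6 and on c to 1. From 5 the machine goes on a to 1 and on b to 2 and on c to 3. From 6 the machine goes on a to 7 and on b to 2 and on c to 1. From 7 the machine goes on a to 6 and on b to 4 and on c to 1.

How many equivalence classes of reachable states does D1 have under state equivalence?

Every state is reachable, so we keep all 7.
P0 = {3,5} | {1,2,4,6,7}.
On input a, block {3,5} splits into {3} and {5}.
On input b, block {1,2,4,6,7} splits into {2,4,6,7} and {1}.
Refine {2,4,6,7} on symbol a: members go to different blocks, giving {2,4} and {6,7}.
The partition is now stable with 5 blocks: {3} | {2,4} | {5} | {1} | {6,7}.

5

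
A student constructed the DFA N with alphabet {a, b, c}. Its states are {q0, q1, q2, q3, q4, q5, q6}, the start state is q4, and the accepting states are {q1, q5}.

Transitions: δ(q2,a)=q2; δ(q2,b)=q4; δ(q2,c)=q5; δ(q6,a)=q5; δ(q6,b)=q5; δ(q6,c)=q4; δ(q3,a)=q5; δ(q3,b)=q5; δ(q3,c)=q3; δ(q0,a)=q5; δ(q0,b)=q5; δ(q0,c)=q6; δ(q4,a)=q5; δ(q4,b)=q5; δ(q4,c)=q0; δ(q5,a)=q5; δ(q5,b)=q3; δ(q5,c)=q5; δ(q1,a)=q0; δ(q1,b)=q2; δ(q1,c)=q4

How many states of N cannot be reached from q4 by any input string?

2

BFS from q4 reaches {q0, q3, q4, q5, q6}; the 2 state(s) q1, q2 are never visited.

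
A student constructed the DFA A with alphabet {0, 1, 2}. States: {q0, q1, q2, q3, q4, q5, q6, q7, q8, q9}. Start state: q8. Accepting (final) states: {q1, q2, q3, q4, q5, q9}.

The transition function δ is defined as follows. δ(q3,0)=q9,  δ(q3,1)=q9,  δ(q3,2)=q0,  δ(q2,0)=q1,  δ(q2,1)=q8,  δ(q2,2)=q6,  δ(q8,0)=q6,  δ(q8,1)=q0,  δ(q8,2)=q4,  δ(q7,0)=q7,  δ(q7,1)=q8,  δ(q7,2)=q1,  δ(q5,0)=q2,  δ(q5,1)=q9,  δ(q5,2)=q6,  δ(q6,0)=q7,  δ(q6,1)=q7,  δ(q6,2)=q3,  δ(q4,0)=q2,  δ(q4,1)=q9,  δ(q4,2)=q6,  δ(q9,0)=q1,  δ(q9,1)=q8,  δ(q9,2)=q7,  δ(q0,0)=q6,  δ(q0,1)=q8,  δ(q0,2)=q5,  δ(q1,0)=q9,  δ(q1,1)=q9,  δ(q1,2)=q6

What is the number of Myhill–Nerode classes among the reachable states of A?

Initial partition by acceptance: {q1,q2,q3,q4,q5,q9} | {q0,q6,q7,q8}.
On input 1, block {q1,q2,q3,q4,q5,q9} splits into {q1,q3,q4,q5} and {q2,q9}.
No further refinement is possible. Final partition (3 blocks): {q1,q3,q4,q5} | {q0,q6,q7,q8} | {q2,q9}.

3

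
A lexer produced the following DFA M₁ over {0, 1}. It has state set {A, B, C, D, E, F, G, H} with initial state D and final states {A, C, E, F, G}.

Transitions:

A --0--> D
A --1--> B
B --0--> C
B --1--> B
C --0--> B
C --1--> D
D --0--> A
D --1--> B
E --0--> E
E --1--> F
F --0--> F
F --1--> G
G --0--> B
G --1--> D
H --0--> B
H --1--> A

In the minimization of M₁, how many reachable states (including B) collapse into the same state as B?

Reachable states from the start: {A,B,C,D}. Unreachable: {E,F,G,H} — drop them.
P0 = {A,C} | {B,D}.
The partition is now stable with 2 blocks: {A,C} | {B,D}.
State B belongs to the block {B,D}, which has 2 states.

2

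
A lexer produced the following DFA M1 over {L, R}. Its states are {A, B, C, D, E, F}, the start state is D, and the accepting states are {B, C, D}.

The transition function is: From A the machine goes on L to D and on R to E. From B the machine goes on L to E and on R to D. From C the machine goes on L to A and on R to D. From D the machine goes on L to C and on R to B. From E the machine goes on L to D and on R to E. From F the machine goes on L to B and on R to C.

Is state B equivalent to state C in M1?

Yes

States {F} cannot be reached from the start state, so discard them.
P0 = {B,C,D} | {A,E}.
On input L, block {B,C,D} splits into {B,C} and {D}.
Stable partition: {B,C} | {A,E} | {D} — 3 equivalence classes.
B and C lie in the same block of the stable partition, so they are equivalent — no string distinguishes them.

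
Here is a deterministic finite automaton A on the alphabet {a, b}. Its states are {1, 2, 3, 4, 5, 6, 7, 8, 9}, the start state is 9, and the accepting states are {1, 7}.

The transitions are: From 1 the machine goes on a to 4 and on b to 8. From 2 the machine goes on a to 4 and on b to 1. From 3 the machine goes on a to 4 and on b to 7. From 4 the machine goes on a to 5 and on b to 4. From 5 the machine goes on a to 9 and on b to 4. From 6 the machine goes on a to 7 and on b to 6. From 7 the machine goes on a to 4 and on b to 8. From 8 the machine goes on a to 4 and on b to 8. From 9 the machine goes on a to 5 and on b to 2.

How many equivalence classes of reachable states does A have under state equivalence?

Reachable states from the start: {1,2,4,5,8,9}. Unreachable: {3,6,7} — drop them.
Start with accepting vs non-accepting: {1} | {2,4,5,8,9}.
Refine {2,4,5,8,9} on symbol b: members go to different blocks, giving {4,5,8,9} and {2}.
Split {4,5,8,9} by δ(·,b) → {4,5,8} and {9}.
On input a, block {4,5,8} splits into {4,8} and {5}.
Split {4,8} by δ(·,a) → {4} and {8}.
The partition is now stable with 6 blocks: {1} | {4} | {2} | {9} | {5} | {8}.

6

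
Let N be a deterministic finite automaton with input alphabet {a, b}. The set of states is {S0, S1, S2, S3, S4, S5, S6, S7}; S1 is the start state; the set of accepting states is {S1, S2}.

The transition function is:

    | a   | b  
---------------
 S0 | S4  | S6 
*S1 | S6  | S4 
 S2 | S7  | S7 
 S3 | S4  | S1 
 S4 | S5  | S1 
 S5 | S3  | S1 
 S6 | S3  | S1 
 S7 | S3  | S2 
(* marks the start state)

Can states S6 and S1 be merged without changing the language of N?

Reachable states from the start: {S1,S3,S4,S5,S6}. Unreachable: {S0,S2,S7} — drop them.
P0 = {S1} | {S3,S4,S5,S6}.
No further refinement is possible. Final partition (2 blocks): {S1} | {S3,S4,S5,S6}.
S6 and S1 end up in different blocks, so they are distinguishable. For instance, the string 'ε' is accepted from only S1.

No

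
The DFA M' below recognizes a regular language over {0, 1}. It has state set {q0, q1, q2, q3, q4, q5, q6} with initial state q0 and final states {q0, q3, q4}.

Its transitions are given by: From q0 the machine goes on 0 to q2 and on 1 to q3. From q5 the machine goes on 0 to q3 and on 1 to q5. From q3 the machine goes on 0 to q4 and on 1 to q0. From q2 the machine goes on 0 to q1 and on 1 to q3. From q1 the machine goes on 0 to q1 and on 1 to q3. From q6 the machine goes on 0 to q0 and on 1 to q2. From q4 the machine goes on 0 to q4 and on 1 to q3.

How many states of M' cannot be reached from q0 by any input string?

2

No path from q0 leads to q5, q6; the other 5 states are all reachable.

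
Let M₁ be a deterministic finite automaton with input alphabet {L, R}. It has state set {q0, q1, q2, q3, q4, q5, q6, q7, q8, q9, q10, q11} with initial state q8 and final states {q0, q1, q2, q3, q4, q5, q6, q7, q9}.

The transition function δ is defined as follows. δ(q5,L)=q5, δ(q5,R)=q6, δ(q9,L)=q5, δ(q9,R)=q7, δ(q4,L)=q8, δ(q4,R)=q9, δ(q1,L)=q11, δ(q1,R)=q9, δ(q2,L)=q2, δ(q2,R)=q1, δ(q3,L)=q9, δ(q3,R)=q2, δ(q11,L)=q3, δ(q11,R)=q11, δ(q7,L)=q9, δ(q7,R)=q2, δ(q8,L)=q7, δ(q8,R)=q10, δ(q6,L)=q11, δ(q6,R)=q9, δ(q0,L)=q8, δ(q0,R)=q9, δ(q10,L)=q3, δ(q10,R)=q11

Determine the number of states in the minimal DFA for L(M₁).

States {q0,q4} cannot be reached from the start state, so discard them.
Start with accepting vs non-accepting: {q1,q2,q3,q5,q6,q7,q9} | {q8,q10,q11}.
On input L, block {q1,q2,q3,q5,q6,q7,q9} splits into {q2,q3,q5,q7,q9} and {q1,q6}.
On input R, block {q2,q3,q5,q7,q9} splits into {q3,q7,q9} and {q2,q5}.
Split {q3,q7,q9} by δ(·,L) → {q3,q7} and {q9}.
No further refinement is possible. Final partition (5 blocks): {q3,q7} | {q8,q10,q11} | {q1,q6} | {q2,q5} | {q9}.

5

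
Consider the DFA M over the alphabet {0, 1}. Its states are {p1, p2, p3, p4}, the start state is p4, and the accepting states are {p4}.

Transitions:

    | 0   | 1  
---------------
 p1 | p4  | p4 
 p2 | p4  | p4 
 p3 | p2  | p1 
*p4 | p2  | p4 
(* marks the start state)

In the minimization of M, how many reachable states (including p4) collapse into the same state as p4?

States {p1,p3} cannot be reached from the start state, so discard them.
P0 = {p4} | {p2}.
Stable partition: {p4} | {p2} — 2 equivalence classes.
State p4 belongs to the block {p4}, which has 1 states.

1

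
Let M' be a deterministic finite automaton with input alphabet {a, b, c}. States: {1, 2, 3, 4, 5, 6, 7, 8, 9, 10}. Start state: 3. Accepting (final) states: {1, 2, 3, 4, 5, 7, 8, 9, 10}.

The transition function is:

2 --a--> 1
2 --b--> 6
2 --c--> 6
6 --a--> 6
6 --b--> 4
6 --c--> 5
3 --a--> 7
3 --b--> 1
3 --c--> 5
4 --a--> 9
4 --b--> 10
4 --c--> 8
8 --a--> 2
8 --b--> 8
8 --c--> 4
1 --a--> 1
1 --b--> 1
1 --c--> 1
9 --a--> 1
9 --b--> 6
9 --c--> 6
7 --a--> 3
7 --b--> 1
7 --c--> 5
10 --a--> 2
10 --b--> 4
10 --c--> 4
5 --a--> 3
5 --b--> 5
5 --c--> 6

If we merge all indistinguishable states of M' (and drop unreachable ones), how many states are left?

6

All states are reachable from the start state.
P0 = {1,2,3,4,5,7,8,9,10} | {6}.
On input b, block {1,2,3,4,5,7,8,9,10} splits into {1,3,4,5,7,8,10} and {2,9}.
Split {1,3,4,5,7,8,10} by δ(·,a) → {1,3,5,7} and {4,8,10}.
Split {1,3,5,7} by δ(·,c) → {1,3,7} and {5}.
Refine {1,3,7} on symbol c: members go to different blocks, giving {3,7} and {1}.
Stable partition: {3,7} | {6} | {2,9} | {4,8,10} | {5} | {1} — 6 equivalence classes.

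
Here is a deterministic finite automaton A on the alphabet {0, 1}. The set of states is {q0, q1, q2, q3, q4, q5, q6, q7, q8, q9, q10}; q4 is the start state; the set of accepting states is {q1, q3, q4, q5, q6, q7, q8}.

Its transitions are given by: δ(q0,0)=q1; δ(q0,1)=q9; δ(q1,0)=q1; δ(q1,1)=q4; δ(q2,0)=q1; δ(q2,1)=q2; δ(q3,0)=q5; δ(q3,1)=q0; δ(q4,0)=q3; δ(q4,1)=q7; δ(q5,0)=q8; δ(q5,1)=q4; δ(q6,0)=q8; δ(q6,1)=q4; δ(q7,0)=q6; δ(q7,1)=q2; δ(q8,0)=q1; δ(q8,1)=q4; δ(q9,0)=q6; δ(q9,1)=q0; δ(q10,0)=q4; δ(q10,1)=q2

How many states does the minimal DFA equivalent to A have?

4

First remove the unreachable states {q10}; 10 states remain.
P0 = {q1,q3,q4,q5,q6,q7,q8} | {q0,q2,q9}.
Refine {q1,q3,q4,q5,q6,q7,q8} on symbol 1: members go to different blocks, giving {q1,q4,q5,q6,q8} and {q3,q7}.
Refine {q1,q4,q5,q6,q8} on symbol 0: members go to different blocks, giving {q1,q5,q6,q8} and {q4}.
No further refinement is possible. Final partition (4 blocks): {q1,q5,q6,q8} | {q0,q2,q9} | {q3,q7} | {q4}.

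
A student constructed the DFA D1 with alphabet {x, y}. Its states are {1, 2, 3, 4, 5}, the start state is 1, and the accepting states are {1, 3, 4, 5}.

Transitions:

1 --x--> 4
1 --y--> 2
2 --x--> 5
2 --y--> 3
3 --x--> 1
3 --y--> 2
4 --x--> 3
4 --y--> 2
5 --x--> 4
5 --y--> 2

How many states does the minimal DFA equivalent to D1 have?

2

All states are reachable from the start state.
Initial partition by acceptance: {1,3,4,5} | {2}.
Stable partition: {1,3,4,5} | {2} — 2 equivalence classes.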